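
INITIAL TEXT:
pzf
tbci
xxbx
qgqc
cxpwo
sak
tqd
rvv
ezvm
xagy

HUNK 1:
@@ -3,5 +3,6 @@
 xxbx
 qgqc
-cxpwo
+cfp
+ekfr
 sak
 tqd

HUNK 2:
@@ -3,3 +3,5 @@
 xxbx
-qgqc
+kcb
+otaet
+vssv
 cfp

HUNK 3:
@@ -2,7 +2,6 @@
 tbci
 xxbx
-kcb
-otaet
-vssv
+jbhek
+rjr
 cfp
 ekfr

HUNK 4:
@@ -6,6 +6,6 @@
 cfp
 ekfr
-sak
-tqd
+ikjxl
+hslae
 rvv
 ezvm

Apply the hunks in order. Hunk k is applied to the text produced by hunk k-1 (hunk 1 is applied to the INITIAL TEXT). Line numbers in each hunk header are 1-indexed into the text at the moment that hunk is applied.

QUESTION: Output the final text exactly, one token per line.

Hunk 1: at line 3 remove [cxpwo] add [cfp,ekfr] -> 11 lines: pzf tbci xxbx qgqc cfp ekfr sak tqd rvv ezvm xagy
Hunk 2: at line 3 remove [qgqc] add [kcb,otaet,vssv] -> 13 lines: pzf tbci xxbx kcb otaet vssv cfp ekfr sak tqd rvv ezvm xagy
Hunk 3: at line 2 remove [kcb,otaet,vssv] add [jbhek,rjr] -> 12 lines: pzf tbci xxbx jbhek rjr cfp ekfr sak tqd rvv ezvm xagy
Hunk 4: at line 6 remove [sak,tqd] add [ikjxl,hslae] -> 12 lines: pzf tbci xxbx jbhek rjr cfp ekfr ikjxl hslae rvv ezvm xagy

Answer: pzf
tbci
xxbx
jbhek
rjr
cfp
ekfr
ikjxl
hslae
rvv
ezvm
xagy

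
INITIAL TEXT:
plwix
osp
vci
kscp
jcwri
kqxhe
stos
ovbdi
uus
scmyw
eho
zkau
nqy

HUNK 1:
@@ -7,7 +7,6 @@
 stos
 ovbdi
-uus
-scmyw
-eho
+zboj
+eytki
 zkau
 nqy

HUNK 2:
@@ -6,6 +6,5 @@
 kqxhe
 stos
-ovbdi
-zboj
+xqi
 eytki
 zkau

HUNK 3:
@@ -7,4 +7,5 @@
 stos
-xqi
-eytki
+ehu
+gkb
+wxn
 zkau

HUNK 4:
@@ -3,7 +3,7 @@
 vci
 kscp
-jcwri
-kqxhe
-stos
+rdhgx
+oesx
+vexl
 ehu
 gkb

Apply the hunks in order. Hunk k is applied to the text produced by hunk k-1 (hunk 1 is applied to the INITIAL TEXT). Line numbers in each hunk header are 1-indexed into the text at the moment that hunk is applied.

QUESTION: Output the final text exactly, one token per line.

Hunk 1: at line 7 remove [uus,scmyw,eho] add [zboj,eytki] -> 12 lines: plwix osp vci kscp jcwri kqxhe stos ovbdi zboj eytki zkau nqy
Hunk 2: at line 6 remove [ovbdi,zboj] add [xqi] -> 11 lines: plwix osp vci kscp jcwri kqxhe stos xqi eytki zkau nqy
Hunk 3: at line 7 remove [xqi,eytki] add [ehu,gkb,wxn] -> 12 lines: plwix osp vci kscp jcwri kqxhe stos ehu gkb wxn zkau nqy
Hunk 4: at line 3 remove [jcwri,kqxhe,stos] add [rdhgx,oesx,vexl] -> 12 lines: plwix osp vci kscp rdhgx oesx vexl ehu gkb wxn zkau nqy

Answer: plwix
osp
vci
kscp
rdhgx
oesx
vexl
ehu
gkb
wxn
zkau
nqy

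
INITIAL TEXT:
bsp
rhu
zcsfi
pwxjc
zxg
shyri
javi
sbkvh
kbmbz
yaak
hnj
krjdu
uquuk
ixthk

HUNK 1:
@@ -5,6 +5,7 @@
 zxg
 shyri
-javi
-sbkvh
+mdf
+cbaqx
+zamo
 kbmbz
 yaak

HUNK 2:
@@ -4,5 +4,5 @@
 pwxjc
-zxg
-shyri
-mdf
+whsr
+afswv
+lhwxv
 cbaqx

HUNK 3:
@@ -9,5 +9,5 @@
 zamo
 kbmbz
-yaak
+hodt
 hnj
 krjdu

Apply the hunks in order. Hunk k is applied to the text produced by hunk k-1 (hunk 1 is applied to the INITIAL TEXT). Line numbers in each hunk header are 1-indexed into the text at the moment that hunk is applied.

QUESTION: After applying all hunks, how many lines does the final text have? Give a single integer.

Hunk 1: at line 5 remove [javi,sbkvh] add [mdf,cbaqx,zamo] -> 15 lines: bsp rhu zcsfi pwxjc zxg shyri mdf cbaqx zamo kbmbz yaak hnj krjdu uquuk ixthk
Hunk 2: at line 4 remove [zxg,shyri,mdf] add [whsr,afswv,lhwxv] -> 15 lines: bsp rhu zcsfi pwxjc whsr afswv lhwxv cbaqx zamo kbmbz yaak hnj krjdu uquuk ixthk
Hunk 3: at line 9 remove [yaak] add [hodt] -> 15 lines: bsp rhu zcsfi pwxjc whsr afswv lhwxv cbaqx zamo kbmbz hodt hnj krjdu uquuk ixthk
Final line count: 15

Answer: 15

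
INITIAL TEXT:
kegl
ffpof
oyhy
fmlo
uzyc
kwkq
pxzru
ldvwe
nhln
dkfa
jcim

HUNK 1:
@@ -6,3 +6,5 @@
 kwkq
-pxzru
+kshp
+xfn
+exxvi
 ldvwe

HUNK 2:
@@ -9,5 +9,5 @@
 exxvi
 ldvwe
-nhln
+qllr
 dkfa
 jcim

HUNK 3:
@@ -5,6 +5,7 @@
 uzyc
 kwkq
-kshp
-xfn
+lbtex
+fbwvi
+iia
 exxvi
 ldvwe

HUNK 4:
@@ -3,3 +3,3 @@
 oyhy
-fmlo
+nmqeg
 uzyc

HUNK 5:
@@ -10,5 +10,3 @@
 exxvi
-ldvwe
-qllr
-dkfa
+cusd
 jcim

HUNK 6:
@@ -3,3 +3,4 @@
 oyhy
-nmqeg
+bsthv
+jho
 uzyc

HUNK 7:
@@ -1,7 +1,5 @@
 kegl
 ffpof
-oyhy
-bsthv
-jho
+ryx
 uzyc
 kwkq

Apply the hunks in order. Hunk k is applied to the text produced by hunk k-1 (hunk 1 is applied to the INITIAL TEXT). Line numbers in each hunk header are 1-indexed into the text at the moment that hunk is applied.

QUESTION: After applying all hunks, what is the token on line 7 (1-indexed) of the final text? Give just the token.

Answer: fbwvi

Derivation:
Hunk 1: at line 6 remove [pxzru] add [kshp,xfn,exxvi] -> 13 lines: kegl ffpof oyhy fmlo uzyc kwkq kshp xfn exxvi ldvwe nhln dkfa jcim
Hunk 2: at line 9 remove [nhln] add [qllr] -> 13 lines: kegl ffpof oyhy fmlo uzyc kwkq kshp xfn exxvi ldvwe qllr dkfa jcim
Hunk 3: at line 5 remove [kshp,xfn] add [lbtex,fbwvi,iia] -> 14 lines: kegl ffpof oyhy fmlo uzyc kwkq lbtex fbwvi iia exxvi ldvwe qllr dkfa jcim
Hunk 4: at line 3 remove [fmlo] add [nmqeg] -> 14 lines: kegl ffpof oyhy nmqeg uzyc kwkq lbtex fbwvi iia exxvi ldvwe qllr dkfa jcim
Hunk 5: at line 10 remove [ldvwe,qllr,dkfa] add [cusd] -> 12 lines: kegl ffpof oyhy nmqeg uzyc kwkq lbtex fbwvi iia exxvi cusd jcim
Hunk 6: at line 3 remove [nmqeg] add [bsthv,jho] -> 13 lines: kegl ffpof oyhy bsthv jho uzyc kwkq lbtex fbwvi iia exxvi cusd jcim
Hunk 7: at line 1 remove [oyhy,bsthv,jho] add [ryx] -> 11 lines: kegl ffpof ryx uzyc kwkq lbtex fbwvi iia exxvi cusd jcim
Final line 7: fbwvi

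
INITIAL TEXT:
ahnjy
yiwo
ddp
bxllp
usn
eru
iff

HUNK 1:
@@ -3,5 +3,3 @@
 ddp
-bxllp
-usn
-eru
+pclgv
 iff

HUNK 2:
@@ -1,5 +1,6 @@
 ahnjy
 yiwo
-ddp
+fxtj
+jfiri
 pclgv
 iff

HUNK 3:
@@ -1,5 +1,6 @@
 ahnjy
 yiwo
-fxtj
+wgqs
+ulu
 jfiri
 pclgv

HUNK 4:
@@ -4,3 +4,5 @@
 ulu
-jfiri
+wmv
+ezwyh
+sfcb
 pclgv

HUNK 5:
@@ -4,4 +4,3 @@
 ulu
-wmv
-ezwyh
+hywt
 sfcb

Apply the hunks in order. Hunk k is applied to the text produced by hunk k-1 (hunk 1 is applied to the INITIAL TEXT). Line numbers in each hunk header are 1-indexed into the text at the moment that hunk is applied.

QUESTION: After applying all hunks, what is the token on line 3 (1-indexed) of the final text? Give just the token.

Hunk 1: at line 3 remove [bxllp,usn,eru] add [pclgv] -> 5 lines: ahnjy yiwo ddp pclgv iff
Hunk 2: at line 1 remove [ddp] add [fxtj,jfiri] -> 6 lines: ahnjy yiwo fxtj jfiri pclgv iff
Hunk 3: at line 1 remove [fxtj] add [wgqs,ulu] -> 7 lines: ahnjy yiwo wgqs ulu jfiri pclgv iff
Hunk 4: at line 4 remove [jfiri] add [wmv,ezwyh,sfcb] -> 9 lines: ahnjy yiwo wgqs ulu wmv ezwyh sfcb pclgv iff
Hunk 5: at line 4 remove [wmv,ezwyh] add [hywt] -> 8 lines: ahnjy yiwo wgqs ulu hywt sfcb pclgv iff
Final line 3: wgqs

Answer: wgqs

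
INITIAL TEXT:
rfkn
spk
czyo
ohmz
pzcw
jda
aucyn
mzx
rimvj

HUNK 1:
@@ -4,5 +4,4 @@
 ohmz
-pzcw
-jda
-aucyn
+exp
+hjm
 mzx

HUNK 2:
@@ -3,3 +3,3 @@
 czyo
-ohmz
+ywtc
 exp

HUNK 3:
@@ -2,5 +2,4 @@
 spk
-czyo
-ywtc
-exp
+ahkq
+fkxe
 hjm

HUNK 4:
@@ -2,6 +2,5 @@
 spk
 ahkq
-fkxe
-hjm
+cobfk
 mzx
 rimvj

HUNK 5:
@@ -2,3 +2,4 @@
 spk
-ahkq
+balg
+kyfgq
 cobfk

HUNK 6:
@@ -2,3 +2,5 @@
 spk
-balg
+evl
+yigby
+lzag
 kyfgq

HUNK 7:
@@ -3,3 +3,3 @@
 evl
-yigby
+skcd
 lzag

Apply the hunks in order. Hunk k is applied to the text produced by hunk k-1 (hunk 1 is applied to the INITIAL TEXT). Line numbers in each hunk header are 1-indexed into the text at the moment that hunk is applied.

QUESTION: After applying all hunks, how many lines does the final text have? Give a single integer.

Hunk 1: at line 4 remove [pzcw,jda,aucyn] add [exp,hjm] -> 8 lines: rfkn spk czyo ohmz exp hjm mzx rimvj
Hunk 2: at line 3 remove [ohmz] add [ywtc] -> 8 lines: rfkn spk czyo ywtc exp hjm mzx rimvj
Hunk 3: at line 2 remove [czyo,ywtc,exp] add [ahkq,fkxe] -> 7 lines: rfkn spk ahkq fkxe hjm mzx rimvj
Hunk 4: at line 2 remove [fkxe,hjm] add [cobfk] -> 6 lines: rfkn spk ahkq cobfk mzx rimvj
Hunk 5: at line 2 remove [ahkq] add [balg,kyfgq] -> 7 lines: rfkn spk balg kyfgq cobfk mzx rimvj
Hunk 6: at line 2 remove [balg] add [evl,yigby,lzag] -> 9 lines: rfkn spk evl yigby lzag kyfgq cobfk mzx rimvj
Hunk 7: at line 3 remove [yigby] add [skcd] -> 9 lines: rfkn spk evl skcd lzag kyfgq cobfk mzx rimvj
Final line count: 9

Answer: 9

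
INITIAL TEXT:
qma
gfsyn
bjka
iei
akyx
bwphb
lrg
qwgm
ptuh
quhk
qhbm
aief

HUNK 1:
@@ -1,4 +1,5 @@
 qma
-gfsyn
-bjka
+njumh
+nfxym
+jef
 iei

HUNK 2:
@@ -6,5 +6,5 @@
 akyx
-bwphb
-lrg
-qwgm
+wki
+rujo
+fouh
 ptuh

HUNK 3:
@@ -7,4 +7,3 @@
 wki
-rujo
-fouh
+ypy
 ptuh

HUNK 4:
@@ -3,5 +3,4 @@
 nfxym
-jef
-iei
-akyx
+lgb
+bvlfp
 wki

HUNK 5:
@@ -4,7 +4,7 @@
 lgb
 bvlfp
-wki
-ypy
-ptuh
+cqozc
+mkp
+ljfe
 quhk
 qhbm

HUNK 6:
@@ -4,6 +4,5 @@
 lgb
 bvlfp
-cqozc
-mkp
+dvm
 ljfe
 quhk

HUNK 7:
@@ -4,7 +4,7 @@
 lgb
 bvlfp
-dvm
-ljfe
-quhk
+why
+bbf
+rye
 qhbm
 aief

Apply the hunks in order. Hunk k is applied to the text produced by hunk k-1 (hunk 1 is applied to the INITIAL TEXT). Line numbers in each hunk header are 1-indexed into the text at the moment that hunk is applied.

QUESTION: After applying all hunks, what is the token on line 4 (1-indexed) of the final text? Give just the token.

Hunk 1: at line 1 remove [gfsyn,bjka] add [njumh,nfxym,jef] -> 13 lines: qma njumh nfxym jef iei akyx bwphb lrg qwgm ptuh quhk qhbm aief
Hunk 2: at line 6 remove [bwphb,lrg,qwgm] add [wki,rujo,fouh] -> 13 lines: qma njumh nfxym jef iei akyx wki rujo fouh ptuh quhk qhbm aief
Hunk 3: at line 7 remove [rujo,fouh] add [ypy] -> 12 lines: qma njumh nfxym jef iei akyx wki ypy ptuh quhk qhbm aief
Hunk 4: at line 3 remove [jef,iei,akyx] add [lgb,bvlfp] -> 11 lines: qma njumh nfxym lgb bvlfp wki ypy ptuh quhk qhbm aief
Hunk 5: at line 4 remove [wki,ypy,ptuh] add [cqozc,mkp,ljfe] -> 11 lines: qma njumh nfxym lgb bvlfp cqozc mkp ljfe quhk qhbm aief
Hunk 6: at line 4 remove [cqozc,mkp] add [dvm] -> 10 lines: qma njumh nfxym lgb bvlfp dvm ljfe quhk qhbm aief
Hunk 7: at line 4 remove [dvm,ljfe,quhk] add [why,bbf,rye] -> 10 lines: qma njumh nfxym lgb bvlfp why bbf rye qhbm aief
Final line 4: lgb

Answer: lgb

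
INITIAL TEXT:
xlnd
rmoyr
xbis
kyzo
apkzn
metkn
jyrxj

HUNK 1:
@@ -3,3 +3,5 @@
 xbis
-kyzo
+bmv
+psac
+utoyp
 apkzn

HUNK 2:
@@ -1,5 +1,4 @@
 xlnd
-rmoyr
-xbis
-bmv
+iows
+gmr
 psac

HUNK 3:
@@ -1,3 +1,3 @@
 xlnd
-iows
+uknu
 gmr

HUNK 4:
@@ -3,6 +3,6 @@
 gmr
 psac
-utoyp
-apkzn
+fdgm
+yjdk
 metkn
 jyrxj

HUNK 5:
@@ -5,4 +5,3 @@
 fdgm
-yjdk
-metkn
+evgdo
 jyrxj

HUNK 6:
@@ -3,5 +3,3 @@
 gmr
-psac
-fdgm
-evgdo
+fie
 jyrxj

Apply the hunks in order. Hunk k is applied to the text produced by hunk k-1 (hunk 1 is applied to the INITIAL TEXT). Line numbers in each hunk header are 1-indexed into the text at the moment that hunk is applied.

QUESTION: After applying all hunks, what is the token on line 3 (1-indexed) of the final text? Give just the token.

Answer: gmr

Derivation:
Hunk 1: at line 3 remove [kyzo] add [bmv,psac,utoyp] -> 9 lines: xlnd rmoyr xbis bmv psac utoyp apkzn metkn jyrxj
Hunk 2: at line 1 remove [rmoyr,xbis,bmv] add [iows,gmr] -> 8 lines: xlnd iows gmr psac utoyp apkzn metkn jyrxj
Hunk 3: at line 1 remove [iows] add [uknu] -> 8 lines: xlnd uknu gmr psac utoyp apkzn metkn jyrxj
Hunk 4: at line 3 remove [utoyp,apkzn] add [fdgm,yjdk] -> 8 lines: xlnd uknu gmr psac fdgm yjdk metkn jyrxj
Hunk 5: at line 5 remove [yjdk,metkn] add [evgdo] -> 7 lines: xlnd uknu gmr psac fdgm evgdo jyrxj
Hunk 6: at line 3 remove [psac,fdgm,evgdo] add [fie] -> 5 lines: xlnd uknu gmr fie jyrxj
Final line 3: gmr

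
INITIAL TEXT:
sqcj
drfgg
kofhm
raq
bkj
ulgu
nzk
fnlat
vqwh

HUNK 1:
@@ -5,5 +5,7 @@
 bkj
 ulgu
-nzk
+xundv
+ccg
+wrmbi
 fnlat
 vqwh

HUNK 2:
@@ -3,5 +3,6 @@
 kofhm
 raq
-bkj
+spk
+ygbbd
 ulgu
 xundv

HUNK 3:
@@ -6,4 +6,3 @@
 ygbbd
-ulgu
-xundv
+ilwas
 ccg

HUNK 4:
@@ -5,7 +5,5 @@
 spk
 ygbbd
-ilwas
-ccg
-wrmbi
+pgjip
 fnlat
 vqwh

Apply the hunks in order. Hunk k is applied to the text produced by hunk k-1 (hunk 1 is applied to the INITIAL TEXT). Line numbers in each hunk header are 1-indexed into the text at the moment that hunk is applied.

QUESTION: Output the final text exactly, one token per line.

Hunk 1: at line 5 remove [nzk] add [xundv,ccg,wrmbi] -> 11 lines: sqcj drfgg kofhm raq bkj ulgu xundv ccg wrmbi fnlat vqwh
Hunk 2: at line 3 remove [bkj] add [spk,ygbbd] -> 12 lines: sqcj drfgg kofhm raq spk ygbbd ulgu xundv ccg wrmbi fnlat vqwh
Hunk 3: at line 6 remove [ulgu,xundv] add [ilwas] -> 11 lines: sqcj drfgg kofhm raq spk ygbbd ilwas ccg wrmbi fnlat vqwh
Hunk 4: at line 5 remove [ilwas,ccg,wrmbi] add [pgjip] -> 9 lines: sqcj drfgg kofhm raq spk ygbbd pgjip fnlat vqwh

Answer: sqcj
drfgg
kofhm
raq
spk
ygbbd
pgjip
fnlat
vqwh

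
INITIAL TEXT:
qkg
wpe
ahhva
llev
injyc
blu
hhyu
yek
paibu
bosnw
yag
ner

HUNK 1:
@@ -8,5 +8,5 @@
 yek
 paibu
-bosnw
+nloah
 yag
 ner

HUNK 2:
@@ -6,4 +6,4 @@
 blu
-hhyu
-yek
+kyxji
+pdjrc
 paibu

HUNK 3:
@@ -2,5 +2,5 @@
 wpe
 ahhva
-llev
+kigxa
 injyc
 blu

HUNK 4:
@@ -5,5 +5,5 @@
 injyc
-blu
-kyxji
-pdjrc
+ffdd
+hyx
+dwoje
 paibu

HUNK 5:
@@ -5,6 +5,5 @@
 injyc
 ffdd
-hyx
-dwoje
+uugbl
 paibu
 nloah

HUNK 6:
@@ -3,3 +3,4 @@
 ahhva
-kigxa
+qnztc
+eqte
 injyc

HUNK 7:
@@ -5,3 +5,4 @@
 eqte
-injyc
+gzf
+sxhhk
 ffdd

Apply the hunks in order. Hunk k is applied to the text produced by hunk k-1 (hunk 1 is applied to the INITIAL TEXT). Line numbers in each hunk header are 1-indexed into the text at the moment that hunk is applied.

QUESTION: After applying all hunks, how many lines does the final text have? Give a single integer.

Answer: 13

Derivation:
Hunk 1: at line 8 remove [bosnw] add [nloah] -> 12 lines: qkg wpe ahhva llev injyc blu hhyu yek paibu nloah yag ner
Hunk 2: at line 6 remove [hhyu,yek] add [kyxji,pdjrc] -> 12 lines: qkg wpe ahhva llev injyc blu kyxji pdjrc paibu nloah yag ner
Hunk 3: at line 2 remove [llev] add [kigxa] -> 12 lines: qkg wpe ahhva kigxa injyc blu kyxji pdjrc paibu nloah yag ner
Hunk 4: at line 5 remove [blu,kyxji,pdjrc] add [ffdd,hyx,dwoje] -> 12 lines: qkg wpe ahhva kigxa injyc ffdd hyx dwoje paibu nloah yag ner
Hunk 5: at line 5 remove [hyx,dwoje] add [uugbl] -> 11 lines: qkg wpe ahhva kigxa injyc ffdd uugbl paibu nloah yag ner
Hunk 6: at line 3 remove [kigxa] add [qnztc,eqte] -> 12 lines: qkg wpe ahhva qnztc eqte injyc ffdd uugbl paibu nloah yag ner
Hunk 7: at line 5 remove [injyc] add [gzf,sxhhk] -> 13 lines: qkg wpe ahhva qnztc eqte gzf sxhhk ffdd uugbl paibu nloah yag ner
Final line count: 13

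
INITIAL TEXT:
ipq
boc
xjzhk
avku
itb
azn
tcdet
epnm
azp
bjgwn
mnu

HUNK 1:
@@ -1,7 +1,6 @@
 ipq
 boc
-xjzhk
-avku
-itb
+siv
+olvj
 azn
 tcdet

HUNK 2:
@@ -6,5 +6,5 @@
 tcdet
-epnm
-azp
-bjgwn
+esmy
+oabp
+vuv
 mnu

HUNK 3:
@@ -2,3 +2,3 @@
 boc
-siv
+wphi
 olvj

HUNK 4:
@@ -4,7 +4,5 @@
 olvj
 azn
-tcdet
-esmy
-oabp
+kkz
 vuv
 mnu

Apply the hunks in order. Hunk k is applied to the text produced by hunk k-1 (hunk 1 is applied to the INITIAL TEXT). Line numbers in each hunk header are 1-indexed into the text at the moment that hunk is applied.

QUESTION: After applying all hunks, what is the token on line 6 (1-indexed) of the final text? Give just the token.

Answer: kkz

Derivation:
Hunk 1: at line 1 remove [xjzhk,avku,itb] add [siv,olvj] -> 10 lines: ipq boc siv olvj azn tcdet epnm azp bjgwn mnu
Hunk 2: at line 6 remove [epnm,azp,bjgwn] add [esmy,oabp,vuv] -> 10 lines: ipq boc siv olvj azn tcdet esmy oabp vuv mnu
Hunk 3: at line 2 remove [siv] add [wphi] -> 10 lines: ipq boc wphi olvj azn tcdet esmy oabp vuv mnu
Hunk 4: at line 4 remove [tcdet,esmy,oabp] add [kkz] -> 8 lines: ipq boc wphi olvj azn kkz vuv mnu
Final line 6: kkz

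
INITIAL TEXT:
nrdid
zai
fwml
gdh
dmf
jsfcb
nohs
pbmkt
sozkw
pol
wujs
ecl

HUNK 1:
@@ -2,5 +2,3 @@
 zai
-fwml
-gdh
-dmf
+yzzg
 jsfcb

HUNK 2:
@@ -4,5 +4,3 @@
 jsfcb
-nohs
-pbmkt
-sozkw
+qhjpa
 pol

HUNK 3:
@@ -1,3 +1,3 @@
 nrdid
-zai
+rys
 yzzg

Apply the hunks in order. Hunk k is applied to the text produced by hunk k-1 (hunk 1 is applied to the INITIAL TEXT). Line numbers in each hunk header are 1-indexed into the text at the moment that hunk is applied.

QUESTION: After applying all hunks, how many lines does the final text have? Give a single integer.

Hunk 1: at line 2 remove [fwml,gdh,dmf] add [yzzg] -> 10 lines: nrdid zai yzzg jsfcb nohs pbmkt sozkw pol wujs ecl
Hunk 2: at line 4 remove [nohs,pbmkt,sozkw] add [qhjpa] -> 8 lines: nrdid zai yzzg jsfcb qhjpa pol wujs ecl
Hunk 3: at line 1 remove [zai] add [rys] -> 8 lines: nrdid rys yzzg jsfcb qhjpa pol wujs ecl
Final line count: 8

Answer: 8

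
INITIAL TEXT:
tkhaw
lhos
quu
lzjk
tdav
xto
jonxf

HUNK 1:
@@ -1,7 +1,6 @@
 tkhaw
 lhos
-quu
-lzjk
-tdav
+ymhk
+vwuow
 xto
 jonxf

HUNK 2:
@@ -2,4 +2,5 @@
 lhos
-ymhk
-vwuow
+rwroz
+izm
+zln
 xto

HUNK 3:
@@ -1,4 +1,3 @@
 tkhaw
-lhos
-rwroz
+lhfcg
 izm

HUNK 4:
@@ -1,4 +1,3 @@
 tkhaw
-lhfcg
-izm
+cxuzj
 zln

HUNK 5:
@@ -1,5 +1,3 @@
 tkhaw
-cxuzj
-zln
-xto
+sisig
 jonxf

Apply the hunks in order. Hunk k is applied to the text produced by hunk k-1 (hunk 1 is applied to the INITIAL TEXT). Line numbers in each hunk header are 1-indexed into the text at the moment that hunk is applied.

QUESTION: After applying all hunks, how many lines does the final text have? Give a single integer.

Answer: 3

Derivation:
Hunk 1: at line 1 remove [quu,lzjk,tdav] add [ymhk,vwuow] -> 6 lines: tkhaw lhos ymhk vwuow xto jonxf
Hunk 2: at line 2 remove [ymhk,vwuow] add [rwroz,izm,zln] -> 7 lines: tkhaw lhos rwroz izm zln xto jonxf
Hunk 3: at line 1 remove [lhos,rwroz] add [lhfcg] -> 6 lines: tkhaw lhfcg izm zln xto jonxf
Hunk 4: at line 1 remove [lhfcg,izm] add [cxuzj] -> 5 lines: tkhaw cxuzj zln xto jonxf
Hunk 5: at line 1 remove [cxuzj,zln,xto] add [sisig] -> 3 lines: tkhaw sisig jonxf
Final line count: 3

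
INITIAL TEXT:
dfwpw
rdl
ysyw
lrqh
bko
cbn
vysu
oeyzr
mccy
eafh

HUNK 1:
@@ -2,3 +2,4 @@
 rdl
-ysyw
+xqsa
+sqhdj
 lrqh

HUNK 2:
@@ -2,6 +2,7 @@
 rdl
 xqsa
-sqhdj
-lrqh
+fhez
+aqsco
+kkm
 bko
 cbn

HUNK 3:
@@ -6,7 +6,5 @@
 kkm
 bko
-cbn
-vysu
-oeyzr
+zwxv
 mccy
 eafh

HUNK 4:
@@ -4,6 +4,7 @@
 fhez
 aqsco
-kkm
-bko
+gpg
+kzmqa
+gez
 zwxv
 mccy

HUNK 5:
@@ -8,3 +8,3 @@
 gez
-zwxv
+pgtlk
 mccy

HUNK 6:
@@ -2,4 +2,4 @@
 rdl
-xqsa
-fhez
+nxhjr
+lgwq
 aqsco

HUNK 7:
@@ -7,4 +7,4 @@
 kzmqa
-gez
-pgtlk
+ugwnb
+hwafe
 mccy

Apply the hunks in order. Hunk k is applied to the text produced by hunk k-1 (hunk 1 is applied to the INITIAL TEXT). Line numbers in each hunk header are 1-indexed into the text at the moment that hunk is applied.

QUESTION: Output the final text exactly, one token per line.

Answer: dfwpw
rdl
nxhjr
lgwq
aqsco
gpg
kzmqa
ugwnb
hwafe
mccy
eafh

Derivation:
Hunk 1: at line 2 remove [ysyw] add [xqsa,sqhdj] -> 11 lines: dfwpw rdl xqsa sqhdj lrqh bko cbn vysu oeyzr mccy eafh
Hunk 2: at line 2 remove [sqhdj,lrqh] add [fhez,aqsco,kkm] -> 12 lines: dfwpw rdl xqsa fhez aqsco kkm bko cbn vysu oeyzr mccy eafh
Hunk 3: at line 6 remove [cbn,vysu,oeyzr] add [zwxv] -> 10 lines: dfwpw rdl xqsa fhez aqsco kkm bko zwxv mccy eafh
Hunk 4: at line 4 remove [kkm,bko] add [gpg,kzmqa,gez] -> 11 lines: dfwpw rdl xqsa fhez aqsco gpg kzmqa gez zwxv mccy eafh
Hunk 5: at line 8 remove [zwxv] add [pgtlk] -> 11 lines: dfwpw rdl xqsa fhez aqsco gpg kzmqa gez pgtlk mccy eafh
Hunk 6: at line 2 remove [xqsa,fhez] add [nxhjr,lgwq] -> 11 lines: dfwpw rdl nxhjr lgwq aqsco gpg kzmqa gez pgtlk mccy eafh
Hunk 7: at line 7 remove [gez,pgtlk] add [ugwnb,hwafe] -> 11 lines: dfwpw rdl nxhjr lgwq aqsco gpg kzmqa ugwnb hwafe mccy eafh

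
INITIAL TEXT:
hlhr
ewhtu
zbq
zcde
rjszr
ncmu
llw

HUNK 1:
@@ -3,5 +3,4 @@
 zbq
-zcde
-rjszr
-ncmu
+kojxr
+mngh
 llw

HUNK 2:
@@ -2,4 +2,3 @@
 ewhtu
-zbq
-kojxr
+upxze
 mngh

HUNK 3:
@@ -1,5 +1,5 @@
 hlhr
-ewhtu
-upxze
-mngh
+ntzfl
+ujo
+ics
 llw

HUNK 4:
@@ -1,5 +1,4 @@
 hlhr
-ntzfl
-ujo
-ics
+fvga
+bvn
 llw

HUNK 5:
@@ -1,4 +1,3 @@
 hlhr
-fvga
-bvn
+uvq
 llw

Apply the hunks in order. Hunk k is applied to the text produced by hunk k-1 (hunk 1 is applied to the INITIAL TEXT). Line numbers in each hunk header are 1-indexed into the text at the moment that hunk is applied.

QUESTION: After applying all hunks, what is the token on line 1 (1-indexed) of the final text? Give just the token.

Hunk 1: at line 3 remove [zcde,rjszr,ncmu] add [kojxr,mngh] -> 6 lines: hlhr ewhtu zbq kojxr mngh llw
Hunk 2: at line 2 remove [zbq,kojxr] add [upxze] -> 5 lines: hlhr ewhtu upxze mngh llw
Hunk 3: at line 1 remove [ewhtu,upxze,mngh] add [ntzfl,ujo,ics] -> 5 lines: hlhr ntzfl ujo ics llw
Hunk 4: at line 1 remove [ntzfl,ujo,ics] add [fvga,bvn] -> 4 lines: hlhr fvga bvn llw
Hunk 5: at line 1 remove [fvga,bvn] add [uvq] -> 3 lines: hlhr uvq llw
Final line 1: hlhr

Answer: hlhr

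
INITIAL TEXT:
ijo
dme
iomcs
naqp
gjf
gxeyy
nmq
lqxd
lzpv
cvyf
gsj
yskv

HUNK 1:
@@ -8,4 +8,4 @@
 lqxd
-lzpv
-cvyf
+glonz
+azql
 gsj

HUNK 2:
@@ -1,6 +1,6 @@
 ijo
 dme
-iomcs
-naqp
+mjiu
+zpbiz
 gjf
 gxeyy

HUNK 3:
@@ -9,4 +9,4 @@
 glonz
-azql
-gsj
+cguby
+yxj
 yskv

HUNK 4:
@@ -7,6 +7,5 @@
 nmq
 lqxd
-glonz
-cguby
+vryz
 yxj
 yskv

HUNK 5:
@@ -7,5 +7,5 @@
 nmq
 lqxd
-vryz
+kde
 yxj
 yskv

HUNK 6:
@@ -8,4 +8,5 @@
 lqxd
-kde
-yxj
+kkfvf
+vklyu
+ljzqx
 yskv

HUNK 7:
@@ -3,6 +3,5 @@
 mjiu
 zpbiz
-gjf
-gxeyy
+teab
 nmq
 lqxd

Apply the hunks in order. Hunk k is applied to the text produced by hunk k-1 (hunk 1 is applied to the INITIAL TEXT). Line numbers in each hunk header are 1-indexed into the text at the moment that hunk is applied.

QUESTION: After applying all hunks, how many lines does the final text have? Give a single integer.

Hunk 1: at line 8 remove [lzpv,cvyf] add [glonz,azql] -> 12 lines: ijo dme iomcs naqp gjf gxeyy nmq lqxd glonz azql gsj yskv
Hunk 2: at line 1 remove [iomcs,naqp] add [mjiu,zpbiz] -> 12 lines: ijo dme mjiu zpbiz gjf gxeyy nmq lqxd glonz azql gsj yskv
Hunk 3: at line 9 remove [azql,gsj] add [cguby,yxj] -> 12 lines: ijo dme mjiu zpbiz gjf gxeyy nmq lqxd glonz cguby yxj yskv
Hunk 4: at line 7 remove [glonz,cguby] add [vryz] -> 11 lines: ijo dme mjiu zpbiz gjf gxeyy nmq lqxd vryz yxj yskv
Hunk 5: at line 7 remove [vryz] add [kde] -> 11 lines: ijo dme mjiu zpbiz gjf gxeyy nmq lqxd kde yxj yskv
Hunk 6: at line 8 remove [kde,yxj] add [kkfvf,vklyu,ljzqx] -> 12 lines: ijo dme mjiu zpbiz gjf gxeyy nmq lqxd kkfvf vklyu ljzqx yskv
Hunk 7: at line 3 remove [gjf,gxeyy] add [teab] -> 11 lines: ijo dme mjiu zpbiz teab nmq lqxd kkfvf vklyu ljzqx yskv
Final line count: 11

Answer: 11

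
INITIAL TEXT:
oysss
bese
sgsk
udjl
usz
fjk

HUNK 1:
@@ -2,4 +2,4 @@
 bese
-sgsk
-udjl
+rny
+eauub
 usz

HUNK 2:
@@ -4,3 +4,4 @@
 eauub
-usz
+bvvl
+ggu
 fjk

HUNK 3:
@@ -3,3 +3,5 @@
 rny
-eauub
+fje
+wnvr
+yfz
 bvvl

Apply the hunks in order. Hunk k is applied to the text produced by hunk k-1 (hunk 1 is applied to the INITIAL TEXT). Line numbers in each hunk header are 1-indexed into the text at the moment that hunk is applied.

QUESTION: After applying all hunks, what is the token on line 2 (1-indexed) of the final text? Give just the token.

Hunk 1: at line 2 remove [sgsk,udjl] add [rny,eauub] -> 6 lines: oysss bese rny eauub usz fjk
Hunk 2: at line 4 remove [usz] add [bvvl,ggu] -> 7 lines: oysss bese rny eauub bvvl ggu fjk
Hunk 3: at line 3 remove [eauub] add [fje,wnvr,yfz] -> 9 lines: oysss bese rny fje wnvr yfz bvvl ggu fjk
Final line 2: bese

Answer: bese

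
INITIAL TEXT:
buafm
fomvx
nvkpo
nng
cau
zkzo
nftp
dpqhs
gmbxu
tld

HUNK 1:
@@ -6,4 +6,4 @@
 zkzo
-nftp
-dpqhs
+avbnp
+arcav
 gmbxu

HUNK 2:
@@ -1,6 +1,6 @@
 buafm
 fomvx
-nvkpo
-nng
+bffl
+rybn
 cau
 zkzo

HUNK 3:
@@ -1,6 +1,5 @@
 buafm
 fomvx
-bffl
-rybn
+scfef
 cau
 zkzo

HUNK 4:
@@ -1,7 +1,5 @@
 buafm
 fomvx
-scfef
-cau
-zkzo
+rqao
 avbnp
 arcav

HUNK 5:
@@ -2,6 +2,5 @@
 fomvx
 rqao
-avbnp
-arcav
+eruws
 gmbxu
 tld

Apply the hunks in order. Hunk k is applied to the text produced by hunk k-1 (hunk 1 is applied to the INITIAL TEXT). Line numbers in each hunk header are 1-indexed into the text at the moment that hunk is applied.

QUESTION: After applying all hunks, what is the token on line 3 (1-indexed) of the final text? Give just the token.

Hunk 1: at line 6 remove [nftp,dpqhs] add [avbnp,arcav] -> 10 lines: buafm fomvx nvkpo nng cau zkzo avbnp arcav gmbxu tld
Hunk 2: at line 1 remove [nvkpo,nng] add [bffl,rybn] -> 10 lines: buafm fomvx bffl rybn cau zkzo avbnp arcav gmbxu tld
Hunk 3: at line 1 remove [bffl,rybn] add [scfef] -> 9 lines: buafm fomvx scfef cau zkzo avbnp arcav gmbxu tld
Hunk 4: at line 1 remove [scfef,cau,zkzo] add [rqao] -> 7 lines: buafm fomvx rqao avbnp arcav gmbxu tld
Hunk 5: at line 2 remove [avbnp,arcav] add [eruws] -> 6 lines: buafm fomvx rqao eruws gmbxu tld
Final line 3: rqao

Answer: rqao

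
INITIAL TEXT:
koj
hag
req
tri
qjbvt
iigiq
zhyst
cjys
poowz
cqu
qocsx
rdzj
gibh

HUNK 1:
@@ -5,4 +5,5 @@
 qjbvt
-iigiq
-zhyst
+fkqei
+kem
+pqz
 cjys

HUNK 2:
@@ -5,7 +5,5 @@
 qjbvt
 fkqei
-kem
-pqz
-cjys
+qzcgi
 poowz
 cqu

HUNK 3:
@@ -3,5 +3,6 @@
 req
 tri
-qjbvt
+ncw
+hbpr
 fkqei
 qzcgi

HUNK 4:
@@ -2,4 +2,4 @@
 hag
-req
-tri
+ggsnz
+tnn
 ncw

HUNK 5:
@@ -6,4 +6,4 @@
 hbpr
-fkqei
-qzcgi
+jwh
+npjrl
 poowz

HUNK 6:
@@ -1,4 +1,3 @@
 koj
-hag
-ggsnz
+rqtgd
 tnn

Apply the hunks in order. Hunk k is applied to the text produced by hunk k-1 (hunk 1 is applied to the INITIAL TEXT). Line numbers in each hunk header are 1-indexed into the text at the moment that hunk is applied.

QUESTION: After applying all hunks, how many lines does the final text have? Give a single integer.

Answer: 12

Derivation:
Hunk 1: at line 5 remove [iigiq,zhyst] add [fkqei,kem,pqz] -> 14 lines: koj hag req tri qjbvt fkqei kem pqz cjys poowz cqu qocsx rdzj gibh
Hunk 2: at line 5 remove [kem,pqz,cjys] add [qzcgi] -> 12 lines: koj hag req tri qjbvt fkqei qzcgi poowz cqu qocsx rdzj gibh
Hunk 3: at line 3 remove [qjbvt] add [ncw,hbpr] -> 13 lines: koj hag req tri ncw hbpr fkqei qzcgi poowz cqu qocsx rdzj gibh
Hunk 4: at line 2 remove [req,tri] add [ggsnz,tnn] -> 13 lines: koj hag ggsnz tnn ncw hbpr fkqei qzcgi poowz cqu qocsx rdzj gibh
Hunk 5: at line 6 remove [fkqei,qzcgi] add [jwh,npjrl] -> 13 lines: koj hag ggsnz tnn ncw hbpr jwh npjrl poowz cqu qocsx rdzj gibh
Hunk 6: at line 1 remove [hag,ggsnz] add [rqtgd] -> 12 lines: koj rqtgd tnn ncw hbpr jwh npjrl poowz cqu qocsx rdzj gibh
Final line count: 12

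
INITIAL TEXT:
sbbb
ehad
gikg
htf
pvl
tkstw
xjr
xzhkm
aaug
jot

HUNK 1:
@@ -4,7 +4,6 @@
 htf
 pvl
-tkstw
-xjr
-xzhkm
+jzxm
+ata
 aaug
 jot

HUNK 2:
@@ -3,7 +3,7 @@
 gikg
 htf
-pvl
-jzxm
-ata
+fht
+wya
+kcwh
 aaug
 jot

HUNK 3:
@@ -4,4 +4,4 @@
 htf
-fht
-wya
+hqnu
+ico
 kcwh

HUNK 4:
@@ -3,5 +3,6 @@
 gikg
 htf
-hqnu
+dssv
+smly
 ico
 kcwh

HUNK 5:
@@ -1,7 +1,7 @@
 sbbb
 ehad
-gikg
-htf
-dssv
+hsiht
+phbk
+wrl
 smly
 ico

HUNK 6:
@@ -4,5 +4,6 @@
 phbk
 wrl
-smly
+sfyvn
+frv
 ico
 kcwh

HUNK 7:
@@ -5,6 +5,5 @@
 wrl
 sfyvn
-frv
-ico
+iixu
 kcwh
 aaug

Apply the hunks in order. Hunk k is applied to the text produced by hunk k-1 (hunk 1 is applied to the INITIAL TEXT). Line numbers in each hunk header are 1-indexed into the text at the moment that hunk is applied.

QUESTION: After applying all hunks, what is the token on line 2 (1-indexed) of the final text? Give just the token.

Answer: ehad

Derivation:
Hunk 1: at line 4 remove [tkstw,xjr,xzhkm] add [jzxm,ata] -> 9 lines: sbbb ehad gikg htf pvl jzxm ata aaug jot
Hunk 2: at line 3 remove [pvl,jzxm,ata] add [fht,wya,kcwh] -> 9 lines: sbbb ehad gikg htf fht wya kcwh aaug jot
Hunk 3: at line 4 remove [fht,wya] add [hqnu,ico] -> 9 lines: sbbb ehad gikg htf hqnu ico kcwh aaug jot
Hunk 4: at line 3 remove [hqnu] add [dssv,smly] -> 10 lines: sbbb ehad gikg htf dssv smly ico kcwh aaug jot
Hunk 5: at line 1 remove [gikg,htf,dssv] add [hsiht,phbk,wrl] -> 10 lines: sbbb ehad hsiht phbk wrl smly ico kcwh aaug jot
Hunk 6: at line 4 remove [smly] add [sfyvn,frv] -> 11 lines: sbbb ehad hsiht phbk wrl sfyvn frv ico kcwh aaug jot
Hunk 7: at line 5 remove [frv,ico] add [iixu] -> 10 lines: sbbb ehad hsiht phbk wrl sfyvn iixu kcwh aaug jot
Final line 2: ehad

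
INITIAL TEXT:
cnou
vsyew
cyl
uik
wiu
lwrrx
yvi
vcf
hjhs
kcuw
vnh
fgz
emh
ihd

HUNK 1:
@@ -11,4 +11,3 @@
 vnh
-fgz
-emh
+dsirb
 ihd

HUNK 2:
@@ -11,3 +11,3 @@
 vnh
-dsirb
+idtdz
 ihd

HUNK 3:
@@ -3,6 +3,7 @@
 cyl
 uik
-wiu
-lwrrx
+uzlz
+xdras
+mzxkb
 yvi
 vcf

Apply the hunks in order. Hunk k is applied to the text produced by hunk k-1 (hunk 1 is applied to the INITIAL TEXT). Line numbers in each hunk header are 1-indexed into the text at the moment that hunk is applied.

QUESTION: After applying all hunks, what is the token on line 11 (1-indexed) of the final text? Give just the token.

Hunk 1: at line 11 remove [fgz,emh] add [dsirb] -> 13 lines: cnou vsyew cyl uik wiu lwrrx yvi vcf hjhs kcuw vnh dsirb ihd
Hunk 2: at line 11 remove [dsirb] add [idtdz] -> 13 lines: cnou vsyew cyl uik wiu lwrrx yvi vcf hjhs kcuw vnh idtdz ihd
Hunk 3: at line 3 remove [wiu,lwrrx] add [uzlz,xdras,mzxkb] -> 14 lines: cnou vsyew cyl uik uzlz xdras mzxkb yvi vcf hjhs kcuw vnh idtdz ihd
Final line 11: kcuw

Answer: kcuw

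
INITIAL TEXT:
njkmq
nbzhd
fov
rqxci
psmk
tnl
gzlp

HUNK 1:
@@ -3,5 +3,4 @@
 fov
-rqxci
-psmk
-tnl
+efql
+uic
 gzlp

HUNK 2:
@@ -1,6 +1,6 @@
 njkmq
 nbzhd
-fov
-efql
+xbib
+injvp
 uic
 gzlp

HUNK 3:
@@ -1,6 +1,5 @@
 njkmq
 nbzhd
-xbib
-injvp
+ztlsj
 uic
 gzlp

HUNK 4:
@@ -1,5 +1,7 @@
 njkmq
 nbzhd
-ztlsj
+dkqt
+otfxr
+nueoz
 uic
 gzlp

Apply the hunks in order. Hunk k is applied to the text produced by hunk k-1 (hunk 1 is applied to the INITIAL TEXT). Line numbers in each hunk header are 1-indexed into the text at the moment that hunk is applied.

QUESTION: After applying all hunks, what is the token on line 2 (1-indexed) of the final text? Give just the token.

Answer: nbzhd

Derivation:
Hunk 1: at line 3 remove [rqxci,psmk,tnl] add [efql,uic] -> 6 lines: njkmq nbzhd fov efql uic gzlp
Hunk 2: at line 1 remove [fov,efql] add [xbib,injvp] -> 6 lines: njkmq nbzhd xbib injvp uic gzlp
Hunk 3: at line 1 remove [xbib,injvp] add [ztlsj] -> 5 lines: njkmq nbzhd ztlsj uic gzlp
Hunk 4: at line 1 remove [ztlsj] add [dkqt,otfxr,nueoz] -> 7 lines: njkmq nbzhd dkqt otfxr nueoz uic gzlp
Final line 2: nbzhd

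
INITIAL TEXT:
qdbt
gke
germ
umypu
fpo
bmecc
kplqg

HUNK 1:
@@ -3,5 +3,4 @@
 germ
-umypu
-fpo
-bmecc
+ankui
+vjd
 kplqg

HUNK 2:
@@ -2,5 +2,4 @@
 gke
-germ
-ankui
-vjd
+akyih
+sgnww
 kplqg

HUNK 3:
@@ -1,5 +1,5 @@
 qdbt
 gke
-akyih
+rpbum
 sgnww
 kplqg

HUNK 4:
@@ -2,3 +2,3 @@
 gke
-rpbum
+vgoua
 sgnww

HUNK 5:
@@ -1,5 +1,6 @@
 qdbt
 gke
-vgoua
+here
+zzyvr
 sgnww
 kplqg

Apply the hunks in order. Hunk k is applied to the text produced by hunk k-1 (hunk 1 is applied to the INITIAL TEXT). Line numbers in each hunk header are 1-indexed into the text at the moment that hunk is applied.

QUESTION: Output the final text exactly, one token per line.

Hunk 1: at line 3 remove [umypu,fpo,bmecc] add [ankui,vjd] -> 6 lines: qdbt gke germ ankui vjd kplqg
Hunk 2: at line 2 remove [germ,ankui,vjd] add [akyih,sgnww] -> 5 lines: qdbt gke akyih sgnww kplqg
Hunk 3: at line 1 remove [akyih] add [rpbum] -> 5 lines: qdbt gke rpbum sgnww kplqg
Hunk 4: at line 2 remove [rpbum] add [vgoua] -> 5 lines: qdbt gke vgoua sgnww kplqg
Hunk 5: at line 1 remove [vgoua] add [here,zzyvr] -> 6 lines: qdbt gke here zzyvr sgnww kplqg

Answer: qdbt
gke
here
zzyvr
sgnww
kplqg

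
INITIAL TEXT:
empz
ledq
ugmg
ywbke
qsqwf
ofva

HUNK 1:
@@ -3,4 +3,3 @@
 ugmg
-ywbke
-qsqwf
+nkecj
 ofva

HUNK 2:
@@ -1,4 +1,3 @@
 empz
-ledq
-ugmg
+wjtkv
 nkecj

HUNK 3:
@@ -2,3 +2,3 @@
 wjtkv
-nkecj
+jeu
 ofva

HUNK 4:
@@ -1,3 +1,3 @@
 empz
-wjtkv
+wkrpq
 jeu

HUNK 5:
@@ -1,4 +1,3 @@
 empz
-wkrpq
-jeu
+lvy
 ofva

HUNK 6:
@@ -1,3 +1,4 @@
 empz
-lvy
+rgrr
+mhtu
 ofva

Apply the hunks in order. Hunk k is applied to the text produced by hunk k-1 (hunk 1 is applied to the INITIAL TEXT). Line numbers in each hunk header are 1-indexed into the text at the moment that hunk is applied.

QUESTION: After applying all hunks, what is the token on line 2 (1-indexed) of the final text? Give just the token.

Hunk 1: at line 3 remove [ywbke,qsqwf] add [nkecj] -> 5 lines: empz ledq ugmg nkecj ofva
Hunk 2: at line 1 remove [ledq,ugmg] add [wjtkv] -> 4 lines: empz wjtkv nkecj ofva
Hunk 3: at line 2 remove [nkecj] add [jeu] -> 4 lines: empz wjtkv jeu ofva
Hunk 4: at line 1 remove [wjtkv] add [wkrpq] -> 4 lines: empz wkrpq jeu ofva
Hunk 5: at line 1 remove [wkrpq,jeu] add [lvy] -> 3 lines: empz lvy ofva
Hunk 6: at line 1 remove [lvy] add [rgrr,mhtu] -> 4 lines: empz rgrr mhtu ofva
Final line 2: rgrr

Answer: rgrr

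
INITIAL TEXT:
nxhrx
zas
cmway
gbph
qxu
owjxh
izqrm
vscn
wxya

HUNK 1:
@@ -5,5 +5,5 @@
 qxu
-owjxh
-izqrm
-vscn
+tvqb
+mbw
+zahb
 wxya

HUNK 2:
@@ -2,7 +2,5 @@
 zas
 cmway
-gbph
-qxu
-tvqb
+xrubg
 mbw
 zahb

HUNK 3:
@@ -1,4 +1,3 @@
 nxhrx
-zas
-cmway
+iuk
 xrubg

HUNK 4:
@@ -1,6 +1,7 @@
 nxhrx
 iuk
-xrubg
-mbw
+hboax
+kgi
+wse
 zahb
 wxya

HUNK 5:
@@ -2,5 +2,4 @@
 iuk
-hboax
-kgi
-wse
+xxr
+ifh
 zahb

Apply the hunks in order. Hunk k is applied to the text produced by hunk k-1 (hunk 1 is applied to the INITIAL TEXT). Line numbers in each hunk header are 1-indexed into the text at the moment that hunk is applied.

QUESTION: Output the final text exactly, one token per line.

Answer: nxhrx
iuk
xxr
ifh
zahb
wxya

Derivation:
Hunk 1: at line 5 remove [owjxh,izqrm,vscn] add [tvqb,mbw,zahb] -> 9 lines: nxhrx zas cmway gbph qxu tvqb mbw zahb wxya
Hunk 2: at line 2 remove [gbph,qxu,tvqb] add [xrubg] -> 7 lines: nxhrx zas cmway xrubg mbw zahb wxya
Hunk 3: at line 1 remove [zas,cmway] add [iuk] -> 6 lines: nxhrx iuk xrubg mbw zahb wxya
Hunk 4: at line 1 remove [xrubg,mbw] add [hboax,kgi,wse] -> 7 lines: nxhrx iuk hboax kgi wse zahb wxya
Hunk 5: at line 2 remove [hboax,kgi,wse] add [xxr,ifh] -> 6 lines: nxhrx iuk xxr ifh zahb wxya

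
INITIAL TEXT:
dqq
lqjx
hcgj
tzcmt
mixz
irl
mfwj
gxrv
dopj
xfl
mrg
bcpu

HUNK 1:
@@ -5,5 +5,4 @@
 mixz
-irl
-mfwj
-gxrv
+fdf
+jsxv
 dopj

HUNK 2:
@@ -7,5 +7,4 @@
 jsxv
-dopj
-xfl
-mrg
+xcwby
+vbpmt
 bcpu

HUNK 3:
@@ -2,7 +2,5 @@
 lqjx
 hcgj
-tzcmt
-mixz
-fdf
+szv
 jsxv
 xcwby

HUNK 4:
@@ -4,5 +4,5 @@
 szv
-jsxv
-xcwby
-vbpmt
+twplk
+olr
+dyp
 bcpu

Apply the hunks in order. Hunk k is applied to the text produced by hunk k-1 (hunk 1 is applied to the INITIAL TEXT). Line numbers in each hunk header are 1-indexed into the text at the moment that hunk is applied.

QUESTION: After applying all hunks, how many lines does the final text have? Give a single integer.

Hunk 1: at line 5 remove [irl,mfwj,gxrv] add [fdf,jsxv] -> 11 lines: dqq lqjx hcgj tzcmt mixz fdf jsxv dopj xfl mrg bcpu
Hunk 2: at line 7 remove [dopj,xfl,mrg] add [xcwby,vbpmt] -> 10 lines: dqq lqjx hcgj tzcmt mixz fdf jsxv xcwby vbpmt bcpu
Hunk 3: at line 2 remove [tzcmt,mixz,fdf] add [szv] -> 8 lines: dqq lqjx hcgj szv jsxv xcwby vbpmt bcpu
Hunk 4: at line 4 remove [jsxv,xcwby,vbpmt] add [twplk,olr,dyp] -> 8 lines: dqq lqjx hcgj szv twplk olr dyp bcpu
Final line count: 8

Answer: 8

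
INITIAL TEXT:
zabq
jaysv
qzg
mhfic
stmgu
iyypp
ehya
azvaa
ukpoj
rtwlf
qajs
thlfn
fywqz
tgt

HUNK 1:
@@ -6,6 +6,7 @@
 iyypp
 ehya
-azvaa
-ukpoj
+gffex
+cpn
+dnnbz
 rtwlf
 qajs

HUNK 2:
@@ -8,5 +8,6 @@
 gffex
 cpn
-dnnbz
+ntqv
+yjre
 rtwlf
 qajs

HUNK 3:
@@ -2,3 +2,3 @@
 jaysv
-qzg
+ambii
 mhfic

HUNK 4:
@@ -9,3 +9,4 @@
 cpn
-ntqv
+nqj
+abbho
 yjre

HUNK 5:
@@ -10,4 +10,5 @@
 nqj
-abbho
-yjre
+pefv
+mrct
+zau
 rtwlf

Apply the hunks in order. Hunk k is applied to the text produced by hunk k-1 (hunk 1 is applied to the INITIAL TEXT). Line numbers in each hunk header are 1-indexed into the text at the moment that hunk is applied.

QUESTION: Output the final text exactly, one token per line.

Hunk 1: at line 6 remove [azvaa,ukpoj] add [gffex,cpn,dnnbz] -> 15 lines: zabq jaysv qzg mhfic stmgu iyypp ehya gffex cpn dnnbz rtwlf qajs thlfn fywqz tgt
Hunk 2: at line 8 remove [dnnbz] add [ntqv,yjre] -> 16 lines: zabq jaysv qzg mhfic stmgu iyypp ehya gffex cpn ntqv yjre rtwlf qajs thlfn fywqz tgt
Hunk 3: at line 2 remove [qzg] add [ambii] -> 16 lines: zabq jaysv ambii mhfic stmgu iyypp ehya gffex cpn ntqv yjre rtwlf qajs thlfn fywqz tgt
Hunk 4: at line 9 remove [ntqv] add [nqj,abbho] -> 17 lines: zabq jaysv ambii mhfic stmgu iyypp ehya gffex cpn nqj abbho yjre rtwlf qajs thlfn fywqz tgt
Hunk 5: at line 10 remove [abbho,yjre] add [pefv,mrct,zau] -> 18 lines: zabq jaysv ambii mhfic stmgu iyypp ehya gffex cpn nqj pefv mrct zau rtwlf qajs thlfn fywqz tgt

Answer: zabq
jaysv
ambii
mhfic
stmgu
iyypp
ehya
gffex
cpn
nqj
pefv
mrct
zau
rtwlf
qajs
thlfn
fywqz
tgt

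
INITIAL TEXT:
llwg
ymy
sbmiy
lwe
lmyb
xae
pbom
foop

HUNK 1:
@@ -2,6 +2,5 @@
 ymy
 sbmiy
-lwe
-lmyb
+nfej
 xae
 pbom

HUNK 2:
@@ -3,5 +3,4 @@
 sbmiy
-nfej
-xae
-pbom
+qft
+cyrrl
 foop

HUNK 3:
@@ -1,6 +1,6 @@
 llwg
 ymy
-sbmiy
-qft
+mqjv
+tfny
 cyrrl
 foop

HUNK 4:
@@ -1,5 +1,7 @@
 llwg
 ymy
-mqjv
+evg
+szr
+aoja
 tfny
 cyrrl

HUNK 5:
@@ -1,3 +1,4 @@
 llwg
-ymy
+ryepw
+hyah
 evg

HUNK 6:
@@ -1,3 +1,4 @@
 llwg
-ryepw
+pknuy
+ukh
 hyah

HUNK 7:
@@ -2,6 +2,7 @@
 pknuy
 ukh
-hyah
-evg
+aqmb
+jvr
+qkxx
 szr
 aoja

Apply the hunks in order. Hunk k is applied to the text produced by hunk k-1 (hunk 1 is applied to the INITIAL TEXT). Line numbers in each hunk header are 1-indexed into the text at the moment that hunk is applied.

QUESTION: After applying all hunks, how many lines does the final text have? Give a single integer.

Answer: 11

Derivation:
Hunk 1: at line 2 remove [lwe,lmyb] add [nfej] -> 7 lines: llwg ymy sbmiy nfej xae pbom foop
Hunk 2: at line 3 remove [nfej,xae,pbom] add [qft,cyrrl] -> 6 lines: llwg ymy sbmiy qft cyrrl foop
Hunk 3: at line 1 remove [sbmiy,qft] add [mqjv,tfny] -> 6 lines: llwg ymy mqjv tfny cyrrl foop
Hunk 4: at line 1 remove [mqjv] add [evg,szr,aoja] -> 8 lines: llwg ymy evg szr aoja tfny cyrrl foop
Hunk 5: at line 1 remove [ymy] add [ryepw,hyah] -> 9 lines: llwg ryepw hyah evg szr aoja tfny cyrrl foop
Hunk 6: at line 1 remove [ryepw] add [pknuy,ukh] -> 10 lines: llwg pknuy ukh hyah evg szr aoja tfny cyrrl foop
Hunk 7: at line 2 remove [hyah,evg] add [aqmb,jvr,qkxx] -> 11 lines: llwg pknuy ukh aqmb jvr qkxx szr aoja tfny cyrrl foop
Final line count: 11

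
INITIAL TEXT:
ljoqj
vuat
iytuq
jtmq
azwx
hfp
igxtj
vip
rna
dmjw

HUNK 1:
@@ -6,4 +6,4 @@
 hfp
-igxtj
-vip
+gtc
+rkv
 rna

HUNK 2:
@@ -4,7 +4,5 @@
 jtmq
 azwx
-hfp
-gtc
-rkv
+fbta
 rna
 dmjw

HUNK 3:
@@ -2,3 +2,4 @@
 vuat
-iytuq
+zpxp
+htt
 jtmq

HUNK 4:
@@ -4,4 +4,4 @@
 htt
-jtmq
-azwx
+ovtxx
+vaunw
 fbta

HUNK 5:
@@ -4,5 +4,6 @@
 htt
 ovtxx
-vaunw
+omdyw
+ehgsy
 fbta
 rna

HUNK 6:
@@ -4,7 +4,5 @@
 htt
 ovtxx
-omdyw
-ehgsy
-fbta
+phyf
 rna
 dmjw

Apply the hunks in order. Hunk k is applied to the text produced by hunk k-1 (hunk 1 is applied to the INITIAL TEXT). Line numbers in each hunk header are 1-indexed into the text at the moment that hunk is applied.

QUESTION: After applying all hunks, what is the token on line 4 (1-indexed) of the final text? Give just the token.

Hunk 1: at line 6 remove [igxtj,vip] add [gtc,rkv] -> 10 lines: ljoqj vuat iytuq jtmq azwx hfp gtc rkv rna dmjw
Hunk 2: at line 4 remove [hfp,gtc,rkv] add [fbta] -> 8 lines: ljoqj vuat iytuq jtmq azwx fbta rna dmjw
Hunk 3: at line 2 remove [iytuq] add [zpxp,htt] -> 9 lines: ljoqj vuat zpxp htt jtmq azwx fbta rna dmjw
Hunk 4: at line 4 remove [jtmq,azwx] add [ovtxx,vaunw] -> 9 lines: ljoqj vuat zpxp htt ovtxx vaunw fbta rna dmjw
Hunk 5: at line 4 remove [vaunw] add [omdyw,ehgsy] -> 10 lines: ljoqj vuat zpxp htt ovtxx omdyw ehgsy fbta rna dmjw
Hunk 6: at line 4 remove [omdyw,ehgsy,fbta] add [phyf] -> 8 lines: ljoqj vuat zpxp htt ovtxx phyf rna dmjw
Final line 4: htt

Answer: htt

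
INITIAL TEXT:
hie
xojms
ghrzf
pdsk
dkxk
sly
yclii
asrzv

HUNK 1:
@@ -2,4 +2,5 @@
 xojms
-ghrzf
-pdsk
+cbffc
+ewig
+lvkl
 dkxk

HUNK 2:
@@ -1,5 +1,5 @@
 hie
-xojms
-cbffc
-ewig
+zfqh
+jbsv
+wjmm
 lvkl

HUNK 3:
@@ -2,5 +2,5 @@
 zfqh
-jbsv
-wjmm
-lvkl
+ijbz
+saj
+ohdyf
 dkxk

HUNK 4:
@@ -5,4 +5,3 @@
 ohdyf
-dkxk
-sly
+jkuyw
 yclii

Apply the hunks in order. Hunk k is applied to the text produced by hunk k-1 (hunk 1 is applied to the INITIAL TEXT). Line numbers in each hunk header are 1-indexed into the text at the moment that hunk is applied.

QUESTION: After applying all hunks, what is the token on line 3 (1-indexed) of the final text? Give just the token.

Hunk 1: at line 2 remove [ghrzf,pdsk] add [cbffc,ewig,lvkl] -> 9 lines: hie xojms cbffc ewig lvkl dkxk sly yclii asrzv
Hunk 2: at line 1 remove [xojms,cbffc,ewig] add [zfqh,jbsv,wjmm] -> 9 lines: hie zfqh jbsv wjmm lvkl dkxk sly yclii asrzv
Hunk 3: at line 2 remove [jbsv,wjmm,lvkl] add [ijbz,saj,ohdyf] -> 9 lines: hie zfqh ijbz saj ohdyf dkxk sly yclii asrzv
Hunk 4: at line 5 remove [dkxk,sly] add [jkuyw] -> 8 lines: hie zfqh ijbz saj ohdyf jkuyw yclii asrzv
Final line 3: ijbz

Answer: ijbz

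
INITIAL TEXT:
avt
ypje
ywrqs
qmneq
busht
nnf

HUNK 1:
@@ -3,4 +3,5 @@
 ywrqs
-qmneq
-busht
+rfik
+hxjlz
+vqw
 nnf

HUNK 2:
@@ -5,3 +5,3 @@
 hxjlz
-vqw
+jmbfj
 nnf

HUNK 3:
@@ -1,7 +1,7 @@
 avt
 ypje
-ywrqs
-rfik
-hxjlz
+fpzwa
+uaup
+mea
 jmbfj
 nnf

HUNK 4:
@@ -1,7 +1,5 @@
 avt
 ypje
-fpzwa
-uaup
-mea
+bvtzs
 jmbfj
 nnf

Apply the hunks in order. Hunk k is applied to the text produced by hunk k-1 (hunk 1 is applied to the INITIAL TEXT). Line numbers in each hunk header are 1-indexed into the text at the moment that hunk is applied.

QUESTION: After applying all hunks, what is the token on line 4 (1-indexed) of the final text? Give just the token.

Answer: jmbfj

Derivation:
Hunk 1: at line 3 remove [qmneq,busht] add [rfik,hxjlz,vqw] -> 7 lines: avt ypje ywrqs rfik hxjlz vqw nnf
Hunk 2: at line 5 remove [vqw] add [jmbfj] -> 7 lines: avt ypje ywrqs rfik hxjlz jmbfj nnf
Hunk 3: at line 1 remove [ywrqs,rfik,hxjlz] add [fpzwa,uaup,mea] -> 7 lines: avt ypje fpzwa uaup mea jmbfj nnf
Hunk 4: at line 1 remove [fpzwa,uaup,mea] add [bvtzs] -> 5 lines: avt ypje bvtzs jmbfj nnf
Final line 4: jmbfj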